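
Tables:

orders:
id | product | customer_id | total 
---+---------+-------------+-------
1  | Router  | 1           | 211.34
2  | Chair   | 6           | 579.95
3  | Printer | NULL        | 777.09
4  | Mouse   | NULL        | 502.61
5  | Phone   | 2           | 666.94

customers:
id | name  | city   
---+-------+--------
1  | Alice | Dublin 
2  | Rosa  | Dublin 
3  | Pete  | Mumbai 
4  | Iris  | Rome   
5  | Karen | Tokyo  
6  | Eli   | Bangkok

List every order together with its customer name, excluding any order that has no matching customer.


INNER JOIN keeps only orders rows whose customer_id matches an id in customers. Walk through each order:
  - order 1 (Router): customer_id=1 -> matches Alice
  - order 2 (Chair): customer_id=6 -> matches Eli
  - order 3 (Printer): customer_id=NULL, no match -> dropped
  - order 4 (Mouse): customer_id=NULL, no match -> dropped
  - order 5 (Phone): customer_id=2 -> matches Rosa
So 2 of 5 rows are dropped.

SQL:
SELECT a.product, b.name AS customer
FROM orders a
INNER JOIN customers b ON a.customer_id = b.id

Result:
product | customer
--------+---------
Router  | Alice   
Chair   | Eli     
Phone   | Rosa    


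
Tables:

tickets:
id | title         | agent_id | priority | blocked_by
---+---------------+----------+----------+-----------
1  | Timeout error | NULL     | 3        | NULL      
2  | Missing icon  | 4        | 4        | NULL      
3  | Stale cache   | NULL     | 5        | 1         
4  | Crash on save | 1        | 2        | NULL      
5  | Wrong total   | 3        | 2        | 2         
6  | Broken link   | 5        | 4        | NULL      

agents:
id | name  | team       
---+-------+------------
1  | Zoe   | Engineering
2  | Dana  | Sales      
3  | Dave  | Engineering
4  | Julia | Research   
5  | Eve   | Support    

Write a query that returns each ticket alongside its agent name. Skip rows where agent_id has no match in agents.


INNER JOIN keeps only tickets rows whose agent_id matches an id in agents. Walk through each ticket:
  - ticket 1 (Timeout error): agent_id=NULL, no match -> dropped
  - ticket 2 (Missing icon): agent_id=4 -> matches Julia
  - ticket 3 (Stale cache): agent_id=NULL, no match -> dropped
  - ticket 4 (Crash on save): agent_id=1 -> matches Zoe
  - ticket 5 (Wrong total): agent_id=3 -> matches Dave
  - ticket 6 (Broken link): agent_id=5 -> matches Eve
So 2 of 6 rows are dropped.

SQL:
SELECT a.title, b.name AS agent
FROM tickets a
INNER JOIN agents b ON a.agent_id = b.id

Result:
title         | agent
--------------+------
Missing icon  | Julia
Crash on save | Zoe  
Wrong total   | Dave 
Broken link   | Eve  


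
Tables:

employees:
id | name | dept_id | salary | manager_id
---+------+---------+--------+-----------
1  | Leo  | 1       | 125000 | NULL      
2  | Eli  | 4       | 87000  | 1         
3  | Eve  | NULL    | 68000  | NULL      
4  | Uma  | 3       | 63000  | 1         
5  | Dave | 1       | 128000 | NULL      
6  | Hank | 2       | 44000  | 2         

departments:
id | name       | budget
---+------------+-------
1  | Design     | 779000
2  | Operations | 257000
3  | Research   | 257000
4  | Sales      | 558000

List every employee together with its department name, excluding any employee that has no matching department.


INNER JOIN keeps only employees rows whose dept_id matches an id in departments. Walk through each employee:
  - employee 1 (Leo): dept_id=1 -> matches Design
  - employee 2 (Eli): dept_id=4 -> matches Sales
  - employee 3 (Eve): dept_id=NULL, no match -> dropped
  - employee 4 (Uma): dept_id=3 -> matches Research
  - employee 5 (Dave): dept_id=1 -> matches Design
  - employee 6 (Hank): dept_id=2 -> matches Operations
So 1 of 6 rows is dropped.

SQL:
SELECT a.name, b.name AS department
FROM employees a
INNER JOIN departments b ON a.dept_id = b.id

Result:
name | department
-----+-----------
Leo  | Design    
Eli  | Sales     
Uma  | Research  
Dave | Design    
Hank | Operations


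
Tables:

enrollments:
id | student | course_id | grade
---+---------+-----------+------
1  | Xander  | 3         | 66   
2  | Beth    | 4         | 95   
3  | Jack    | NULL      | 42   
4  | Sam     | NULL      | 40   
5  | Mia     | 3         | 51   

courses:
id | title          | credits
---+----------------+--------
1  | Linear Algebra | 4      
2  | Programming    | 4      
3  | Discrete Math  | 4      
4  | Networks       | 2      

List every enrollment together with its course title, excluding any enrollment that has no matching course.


INNER JOIN keeps only enrollments rows whose course_id matches an id in courses. Walk through each enrollment:
  - enrollment 1 (Xander): course_id=3 -> matches Discrete Math
  - enrollment 2 (Beth): course_id=4 -> matches Networks
  - enrollment 3 (Jack): course_id=NULL, no match -> dropped
  - enrollment 4 (Sam): course_id=NULL, no match -> dropped
  - enrollment 5 (Mia): course_id=3 -> matches Discrete Math
So 2 of 5 rows are dropped.

SQL:
SELECT a.student, b.title AS course
FROM enrollments a
INNER JOIN courses b ON a.course_id = b.id

Result:
student | course       
--------+--------------
Xander  | Discrete Math
Beth    | Networks     
Mia     | Discrete Math


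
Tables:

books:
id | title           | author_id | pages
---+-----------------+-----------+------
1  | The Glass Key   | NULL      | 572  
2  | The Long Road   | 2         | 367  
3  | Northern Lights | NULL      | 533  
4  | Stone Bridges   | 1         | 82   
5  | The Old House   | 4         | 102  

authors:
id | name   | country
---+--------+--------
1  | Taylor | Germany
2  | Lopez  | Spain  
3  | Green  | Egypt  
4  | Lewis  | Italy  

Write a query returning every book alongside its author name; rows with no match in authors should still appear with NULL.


LEFT JOIN keeps every row from books (the left table); where author_id has no match in authors, the author columns become NULL. Walk through each book:
  - book 1 (The Glass Key): author_id=NULL, no match -> kept with NULL
  - book 2 (The Long Road): author_id=2 -> matches Lopez
  - book 3 (Northern Lights): author_id=NULL, no match -> kept with NULL
  - book 4 (Stone Bridges): author_id=1 -> matches Taylor
  - book 5 (The Old House): author_id=4 -> matches Lewis
All 5 rows appear; 2 have NULL author.

SQL:
SELECT a.title, b.name AS author
FROM books a
LEFT JOIN authors b ON a.author_id = b.id

Result:
title           | author
----------------+-------
The Glass Key   | NULL  
The Long Road   | Lopez 
Northern Lights | NULL  
Stone Bridges   | Taylor
The Old House   | Lewis 


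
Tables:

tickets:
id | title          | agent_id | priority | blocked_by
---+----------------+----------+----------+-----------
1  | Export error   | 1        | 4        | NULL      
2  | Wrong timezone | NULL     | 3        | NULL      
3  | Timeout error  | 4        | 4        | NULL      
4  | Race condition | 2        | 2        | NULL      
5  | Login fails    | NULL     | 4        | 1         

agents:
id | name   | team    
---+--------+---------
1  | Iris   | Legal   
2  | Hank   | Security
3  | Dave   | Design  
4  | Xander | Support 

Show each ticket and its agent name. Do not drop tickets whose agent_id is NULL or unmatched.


LEFT JOIN keeps every row from tickets (the left table); where agent_id has no match in agents, the agent columns become NULL. Walk through each ticket:
  - ticket 1 (Export error): agent_id=1 -> matches Iris
  - ticket 2 (Wrong timezone): agent_id=NULL, no match -> kept with NULL
  - ticket 3 (Timeout error): agent_id=4 -> matches Xander
  - ticket 4 (Race condition): agent_id=2 -> matches Hank
  - ticket 5 (Login fails): agent_id=NULL, no match -> kept with NULL
All 5 rows appear; 2 have NULL agent.

SQL:
SELECT a.title, b.name AS agent
FROM tickets a
LEFT JOIN agents b ON a.agent_id = b.id

Result:
title          | agent 
---------------+-------
Export error   | Iris  
Wrong timezone | NULL  
Timeout error  | Xander
Race condition | Hank  
Login fails    | NULL  


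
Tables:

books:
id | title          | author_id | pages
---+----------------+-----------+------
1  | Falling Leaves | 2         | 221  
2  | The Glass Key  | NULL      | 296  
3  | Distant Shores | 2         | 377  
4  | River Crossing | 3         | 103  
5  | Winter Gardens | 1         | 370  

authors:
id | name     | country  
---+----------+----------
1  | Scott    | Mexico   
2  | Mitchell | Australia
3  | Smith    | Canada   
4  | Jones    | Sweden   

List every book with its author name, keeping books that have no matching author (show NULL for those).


LEFT JOIN keeps every row from books (the left table); where author_id has no match in authors, the author columns become NULL. Walk through each book:
  - book 1 (Falling Leaves): author_id=2 -> matches Mitchell
  - book 2 (The Glass Key): author_id=NULL, no match -> kept with NULL
  - book 3 (Distant Shores): author_id=2 -> matches Mitchell
  - book 4 (River Crossing): author_id=3 -> matches Smith
  - book 5 (Winter Gardens): author_id=1 -> matches Scott
All 5 rows appear; 1 has NULL author.

SQL:
SELECT a.title, b.name AS author
FROM books a
LEFT JOIN authors b ON a.author_id = b.id

Result:
title          | author  
---------------+---------
Falling Leaves | Mitchell
The Glass Key  | NULL    
Distant Shores | Mitchell
River Crossing | Smith   
Winter Gardens | Scott   


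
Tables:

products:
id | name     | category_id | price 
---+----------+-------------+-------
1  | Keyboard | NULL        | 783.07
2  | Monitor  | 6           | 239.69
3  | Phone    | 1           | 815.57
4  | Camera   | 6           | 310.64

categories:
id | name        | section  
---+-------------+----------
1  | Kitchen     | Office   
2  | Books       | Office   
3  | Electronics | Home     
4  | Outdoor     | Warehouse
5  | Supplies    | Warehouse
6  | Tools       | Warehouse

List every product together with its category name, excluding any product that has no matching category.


INNER JOIN keeps only products rows whose category_id matches an id in categories. Walk through each product:
  - product 1 (Keyboard): category_id=NULL, no match -> dropped
  - product 2 (Monitor): category_id=6 -> matches Tools
  - product 3 (Phone): category_id=1 -> matches Kitchen
  - product 4 (Camera): category_id=6 -> matches Tools
So 1 of 4 rows is dropped.

SQL:
SELECT a.name, b.name AS category
FROM products a
INNER JOIN categories b ON a.category_id = b.id

Result:
name    | category
--------+---------
Monitor | Tools   
Phone   | Kitchen 
Camera  | Tools   


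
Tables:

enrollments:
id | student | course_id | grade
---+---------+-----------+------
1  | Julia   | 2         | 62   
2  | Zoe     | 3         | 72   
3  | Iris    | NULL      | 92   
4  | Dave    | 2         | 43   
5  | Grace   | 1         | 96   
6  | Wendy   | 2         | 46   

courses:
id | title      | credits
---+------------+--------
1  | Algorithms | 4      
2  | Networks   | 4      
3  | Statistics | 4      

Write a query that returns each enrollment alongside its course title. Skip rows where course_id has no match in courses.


INNER JOIN keeps only enrollments rows whose course_id matches an id in courses. Walk through each enrollment:
  - enrollment 1 (Julia): course_id=2 -> matches Networks
  - enrollment 2 (Zoe): course_id=3 -> matches Statistics
  - enrollment 3 (Iris): course_id=NULL, no match -> dropped
  - enrollment 4 (Dave): course_id=2 -> matches Networks
  - enrollment 5 (Grace): course_id=1 -> matches Algorithms
  - enrollment 6 (Wendy): course_id=2 -> matches Networks
So 1 of 6 rows is dropped.

SQL:
SELECT a.student, b.title AS course
FROM enrollments a
INNER JOIN courses b ON a.course_id = b.id

Result:
student | course    
--------+-----------
Julia   | Networks  
Zoe     | Statistics
Dave    | Networks  
Grace   | Algorithms
Wendy   | Networks  


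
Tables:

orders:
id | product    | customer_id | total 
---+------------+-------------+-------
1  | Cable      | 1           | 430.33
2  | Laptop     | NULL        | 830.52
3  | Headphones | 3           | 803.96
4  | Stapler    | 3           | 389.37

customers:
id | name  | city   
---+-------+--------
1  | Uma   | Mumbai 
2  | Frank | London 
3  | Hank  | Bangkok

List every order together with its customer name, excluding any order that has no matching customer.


INNER JOIN keeps only orders rows whose customer_id matches an id in customers. Walk through each order:
  - order 1 (Cable): customer_id=1 -> matches Uma
  - order 2 (Laptop): customer_id=NULL, no match -> dropped
  - order 3 (Headphones): customer_id=3 -> matches Hank
  - order 4 (Stapler): customer_id=3 -> matches Hank
So 1 of 4 rows is dropped.

SQL:
SELECT a.product, b.name AS customer
FROM orders a
INNER JOIN customers b ON a.customer_id = b.id

Result:
product    | customer
-----------+---------
Cable      | Uma     
Headphones | Hank    
Stapler    | Hank    


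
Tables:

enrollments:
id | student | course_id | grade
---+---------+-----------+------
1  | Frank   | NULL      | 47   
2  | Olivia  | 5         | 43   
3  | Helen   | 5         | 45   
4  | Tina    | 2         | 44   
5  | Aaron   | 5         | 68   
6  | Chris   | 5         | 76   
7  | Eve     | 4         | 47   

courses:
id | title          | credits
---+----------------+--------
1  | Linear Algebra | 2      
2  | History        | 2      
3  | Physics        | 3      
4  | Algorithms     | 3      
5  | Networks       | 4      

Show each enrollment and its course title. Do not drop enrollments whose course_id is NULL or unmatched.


LEFT JOIN keeps every row from enrollments (the left table); where course_id has no match in courses, the course columns become NULL. Walk through each enrollment:
  - enrollment 1 (Frank): course_id=NULL, no match -> kept with NULL
  - enrollment 2 (Olivia): course_id=5 -> matches Networks
  - enrollment 3 (Helen): course_id=5 -> matches Networks
  - enrollment 4 (Tina): course_id=2 -> matches History
  - enrollment 5 (Aaron): course_id=5 -> matches Networks
  - enrollment 6 (Chris): course_id=5 -> matches Networks
  - enrollment 7 (Eve): course_id=4 -> matches Algorithms
All 7 rows appear; 1 has NULL course.

SQL:
SELECT a.student, b.title AS course
FROM enrollments a
LEFT JOIN courses b ON a.course_id = b.id

Result:
student | course    
--------+-----------
Frank   | NULL      
Olivia  | Networks  
Helen   | Networks  
Tina    | History   
Aaron   | Networks  
Chris   | Networks  
Eve     | Algorithms


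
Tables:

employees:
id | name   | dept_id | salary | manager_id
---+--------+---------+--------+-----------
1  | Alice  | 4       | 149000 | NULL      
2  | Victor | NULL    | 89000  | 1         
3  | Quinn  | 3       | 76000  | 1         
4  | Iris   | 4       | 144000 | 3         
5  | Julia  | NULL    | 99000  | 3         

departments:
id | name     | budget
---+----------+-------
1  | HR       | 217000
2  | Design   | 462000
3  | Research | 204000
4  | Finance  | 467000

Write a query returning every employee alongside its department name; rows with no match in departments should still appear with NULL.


LEFT JOIN keeps every row from employees (the left table); where dept_id has no match in departments, the department columns become NULL. Walk through each employee:
  - employee 1 (Alice): dept_id=4 -> matches Finance
  - employee 2 (Victor): dept_id=NULL, no match -> kept with NULL
  - employee 3 (Quinn): dept_id=3 -> matches Research
  - employee 4 (Iris): dept_id=4 -> matches Finance
  - employee 5 (Julia): dept_id=NULL, no match -> kept with NULL
All 5 rows appear; 2 have NULL department.

SQL:
SELECT a.name, b.name AS department
FROM employees a
LEFT JOIN departments b ON a.dept_id = b.id

Result:
name   | department
-------+-----------
Alice  | Finance   
Victor | NULL      
Quinn  | Research  
Iris   | Finance   
Julia  | NULL      


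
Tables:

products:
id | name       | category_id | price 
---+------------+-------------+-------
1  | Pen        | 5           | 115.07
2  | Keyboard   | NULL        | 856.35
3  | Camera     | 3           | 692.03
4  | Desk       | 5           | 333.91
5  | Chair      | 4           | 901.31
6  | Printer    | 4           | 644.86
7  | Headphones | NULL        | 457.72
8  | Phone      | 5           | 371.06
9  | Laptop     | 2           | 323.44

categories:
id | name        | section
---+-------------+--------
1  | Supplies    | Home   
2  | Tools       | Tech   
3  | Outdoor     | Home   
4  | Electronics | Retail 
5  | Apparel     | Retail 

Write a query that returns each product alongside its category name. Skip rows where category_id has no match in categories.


INNER JOIN keeps only products rows whose category_id matches an id in categories. Walk through each product:
  - product 1 (Pen): category_id=5 -> matches Apparel
  - product 2 (Keyboard): category_id=NULL, no match -> dropped
  - product 3 (Camera): category_id=3 -> matches Outdoor
  - product 4 (Desk): category_id=5 -> matches Apparel
  - product 5 (Chair): category_id=4 -> matches Electronics
  - product 6 (Printer): category_id=4 -> matches Electronics
  - product 7 (Headphones): category_id=NULL, no match -> dropped
  - product 8 (Phone): category_id=5 -> matches Apparel
  - product 9 (Laptop): category_id=2 -> matches Tools
So 2 of 9 rows are dropped.

SQL:
SELECT a.name, b.name AS category
FROM products a
INNER JOIN categories b ON a.category_id = b.id

Result:
name    | category   
--------+------------
Pen     | Apparel    
Camera  | Outdoor    
Desk    | Apparel    
Chair   | Electronics
Printer | Electronics
Phone   | Apparel    
Laptop  | Tools      


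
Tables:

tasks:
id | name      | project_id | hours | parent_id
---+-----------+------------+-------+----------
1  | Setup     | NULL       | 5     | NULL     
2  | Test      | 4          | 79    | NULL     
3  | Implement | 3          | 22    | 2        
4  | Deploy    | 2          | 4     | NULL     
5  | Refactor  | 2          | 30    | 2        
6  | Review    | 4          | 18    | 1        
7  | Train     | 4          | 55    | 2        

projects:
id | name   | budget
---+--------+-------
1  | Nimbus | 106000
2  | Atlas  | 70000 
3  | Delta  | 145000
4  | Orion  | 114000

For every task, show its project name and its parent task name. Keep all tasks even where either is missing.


Two LEFT JOINs from the same base table tasks: one to projects via project_id, one to tasks itself via parent_id. Both are LEFT so every task is preserved.
Match against projects:
  - task 1 (Setup): project_id=NULL, no match -> kept with NULL
  - task 2 (Test): project_id=4 -> matches Orion
  - task 3 (Implement): project_id=3 -> matches Delta
  - task 4 (Deploy): project_id=2 -> matches Atlas
  - task 5 (Refactor): project_id=2 -> matches Atlas
  - task 6 (Review): project_id=4 -> matches Orion
  - task 7 (Train): project_id=4 -> matches Orion
Match against tasks (self):
  - task 1 (Setup): parent_id=NULL -> NULL
  - task 2 (Test): parent_id=NULL -> NULL
  - task 3 (Implement): parent_id=2 -> Test
  - task 4 (Deploy): parent_id=NULL -> NULL
  - task 5 (Refactor): parent_id=2 -> Test
  - task 6 (Review): parent_id=1 -> Setup
  - task 7 (Train): parent_id=2 -> Test

SQL:
SELECT a.name, b.name AS project, c.name AS parent
FROM tasks a
LEFT JOIN projects b ON a.project_id = b.id
LEFT JOIN tasks c ON a.parent_id = c.id

Result:
name      | project | parent
----------+---------+-------
Setup     | NULL    | NULL  
Test      | Orion   | NULL  
Implement | Delta   | Test  
Deploy    | Atlas   | NULL  
Refactor  | Atlas   | Test  
Review    | Orion   | Setup 
Train     | Orion   | Test  


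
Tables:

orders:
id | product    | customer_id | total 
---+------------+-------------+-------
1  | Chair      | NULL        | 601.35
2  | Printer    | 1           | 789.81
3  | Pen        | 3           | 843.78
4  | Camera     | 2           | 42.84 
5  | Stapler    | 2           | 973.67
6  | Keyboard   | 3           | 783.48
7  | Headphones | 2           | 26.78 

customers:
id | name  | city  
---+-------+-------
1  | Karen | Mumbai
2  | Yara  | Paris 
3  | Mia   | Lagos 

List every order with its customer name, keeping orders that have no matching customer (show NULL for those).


LEFT JOIN keeps every row from orders (the left table); where customer_id has no match in customers, the customer columns become NULL. Walk through each order:
  - order 1 (Chair): customer_id=NULL, no match -> kept with NULL
  - order 2 (Printer): customer_id=1 -> matches Karen
  - order 3 (Pen): customer_id=3 -> matches Mia
  - order 4 (Camera): customer_id=2 -> matches Yara
  - order 5 (Stapler): customer_id=2 -> matches Yara
  - order 6 (Keyboard): customer_id=3 -> matches Mia
  - order 7 (Headphones): customer_id=2 -> matches Yara
All 7 rows appear; 1 has NULL customer.

SQL:
SELECT a.product, b.name AS customer
FROM orders a
LEFT JOIN customers b ON a.customer_id = b.id

Result:
product    | customer
-----------+---------
Chair      | NULL    
Printer    | Karen   
Pen        | Mia     
Camera     | Yara    
Stapler    | Yara    
Keyboard   | Mia     
Headphones | Yara    


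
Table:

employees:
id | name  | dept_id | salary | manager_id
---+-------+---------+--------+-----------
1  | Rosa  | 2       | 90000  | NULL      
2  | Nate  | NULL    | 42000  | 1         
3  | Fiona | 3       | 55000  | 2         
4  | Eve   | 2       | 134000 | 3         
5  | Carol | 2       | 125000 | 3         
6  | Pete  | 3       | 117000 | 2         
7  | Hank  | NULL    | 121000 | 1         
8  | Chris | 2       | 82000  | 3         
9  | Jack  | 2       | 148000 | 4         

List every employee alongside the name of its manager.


This is a self-join: employees is joined to a second copy of itself, matching each row's manager_id to another row's id. Use LEFT JOIN so rows with manager_id=NULL are kept.
  - employee 1 (Rosa): manager_id=NULL -> NULL
  - employee 2 (Nate): manager_id=1 -> Rosa
  - employee 3 (Fiona): manager_id=2 -> Nate
  - employee 4 (Eve): manager_id=3 -> Fiona
  - employee 5 (Carol): manager_id=3 -> Fiona
  - employee 6 (Pete): manager_id=2 -> Nate
  - employee 7 (Hank): manager_id=1 -> Rosa
  - employee 8 (Chris): manager_id=3 -> Fiona
  - employee 9 (Jack): manager_id=4 -> Eve

SQL:
SELECT a.name AS item, b.name AS manager
FROM employees a
LEFT JOIN employees b ON a.manager_id = b.id

Result:
item  | manager
------+--------
Rosa  | NULL   
Nate  | Rosa   
Fiona | Nate   
Eve   | Fiona  
Carol | Fiona  
Pete  | Nate   
Hank  | Rosa   
Chris | Fiona  
Jack  | Eve    


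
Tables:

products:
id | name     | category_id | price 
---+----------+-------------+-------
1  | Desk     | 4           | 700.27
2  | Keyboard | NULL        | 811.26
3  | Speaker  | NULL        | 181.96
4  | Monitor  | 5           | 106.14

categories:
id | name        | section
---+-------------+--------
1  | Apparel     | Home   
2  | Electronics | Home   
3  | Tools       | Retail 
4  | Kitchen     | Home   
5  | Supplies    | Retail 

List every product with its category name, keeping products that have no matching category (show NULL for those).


LEFT JOIN keeps every row from products (the left table); where category_id has no match in categories, the category columns become NULL. Walk through each product:
  - product 1 (Desk): category_id=4 -> matches Kitchen
  - product 2 (Keyboard): category_id=NULL, no match -> kept with NULL
  - product 3 (Speaker): category_id=NULL, no match -> kept with NULL
  - product 4 (Monitor): category_id=5 -> matches Supplies
All 4 rows appear; 2 have NULL category.

SQL:
SELECT a.name, b.name AS category
FROM products a
LEFT JOIN categories b ON a.category_id = b.id

Result:
name     | category
---------+---------
Desk     | Kitchen 
Keyboard | NULL    
Speaker  | NULL    
Monitor  | Supplies


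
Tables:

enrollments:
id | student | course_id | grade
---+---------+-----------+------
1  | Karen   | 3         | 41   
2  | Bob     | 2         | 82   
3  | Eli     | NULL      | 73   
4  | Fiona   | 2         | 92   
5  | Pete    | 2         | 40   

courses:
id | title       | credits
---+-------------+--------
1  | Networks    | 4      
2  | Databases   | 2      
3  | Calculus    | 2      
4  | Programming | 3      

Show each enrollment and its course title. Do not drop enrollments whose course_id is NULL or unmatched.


LEFT JOIN keeps every row from enrollments (the left table); where course_id has no match in courses, the course columns become NULL. Walk through each enrollment:
  - enrollment 1 (Karen): course_id=3 -> matches Calculus
  - enrollment 2 (Bob): course_id=2 -> matches Databases
  - enrollment 3 (Eli): course_id=NULL, no match -> kept with NULL
  - enrollment 4 (Fiona): course_id=2 -> matches Databases
  - enrollment 5 (Pete): course_id=2 -> matches Databases
All 5 rows appear; 1 has NULL course.

SQL:
SELECT a.student, b.title AS course
FROM enrollments a
LEFT JOIN courses b ON a.course_id = b.id

Result:
student | course   
--------+----------
Karen   | Calculus 
Bob     | Databases
Eli     | NULL     
Fiona   | Databases
Pete    | Databases


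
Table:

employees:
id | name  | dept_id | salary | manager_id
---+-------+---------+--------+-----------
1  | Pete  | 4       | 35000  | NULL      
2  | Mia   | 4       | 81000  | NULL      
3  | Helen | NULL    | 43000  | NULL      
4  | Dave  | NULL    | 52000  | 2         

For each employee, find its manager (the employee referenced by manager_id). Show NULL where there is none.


This is a self-join: employees is joined to a second copy of itself, matching each row's manager_id to another row's id. Use LEFT JOIN so rows with manager_id=NULL are kept.
  - employee 1 (Pete): manager_id=NULL -> NULL
  - employee 2 (Mia): manager_id=NULL -> NULL
  - employee 3 (Helen): manager_id=NULL -> NULL
  - employee 4 (Dave): manager_id=2 -> Mia

SQL:
SELECT a.name AS item, b.name AS manager
FROM employees a
LEFT JOIN employees b ON a.manager_id = b.id

Result:
item  | manager
------+--------
Pete  | NULL   
Mia   | NULL   
Helen | NULL   
Dave  | Mia    


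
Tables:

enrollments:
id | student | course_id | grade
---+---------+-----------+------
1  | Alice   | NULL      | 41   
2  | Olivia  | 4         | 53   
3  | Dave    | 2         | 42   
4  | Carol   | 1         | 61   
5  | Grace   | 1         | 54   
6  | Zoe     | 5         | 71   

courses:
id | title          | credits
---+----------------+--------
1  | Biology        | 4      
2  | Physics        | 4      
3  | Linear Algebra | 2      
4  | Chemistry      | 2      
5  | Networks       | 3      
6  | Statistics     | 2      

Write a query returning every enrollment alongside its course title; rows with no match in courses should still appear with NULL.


LEFT JOIN keeps every row from enrollments (the left table); where course_id has no match in courses, the course columns become NULL. Walk through each enrollment:
  - enrollment 1 (Alice): course_id=NULL, no match -> kept with NULL
  - enrollment 2 (Olivia): course_id=4 -> matches Chemistry
  - enrollment 3 (Dave): course_id=2 -> matches Physics
  - enrollment 4 (Carol): course_id=1 -> matches Biology
  - enrollment 5 (Grace): course_id=1 -> matches Biology
  - enrollment 6 (Zoe): course_id=5 -> matches Networks
All 6 rows appear; 1 has NULL course.

SQL:
SELECT a.student, b.title AS course
FROM enrollments a
LEFT JOIN courses b ON a.course_id = b.id

Result:
student | course   
--------+----------
Alice   | NULL     
Olivia  | Chemistry
Dave    | Physics  
Carol   | Biology  
Grace   | Biology  
Zoe     | Networks 


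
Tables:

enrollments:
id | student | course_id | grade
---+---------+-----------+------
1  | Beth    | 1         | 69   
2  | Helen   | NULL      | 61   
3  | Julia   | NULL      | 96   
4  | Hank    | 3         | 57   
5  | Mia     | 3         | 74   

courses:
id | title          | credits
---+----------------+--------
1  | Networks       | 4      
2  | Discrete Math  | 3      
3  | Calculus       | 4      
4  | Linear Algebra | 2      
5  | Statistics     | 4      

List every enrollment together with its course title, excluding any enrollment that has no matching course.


INNER JOIN keeps only enrollments rows whose course_id matches an id in courses. Walk through each enrollment:
  - enrollment 1 (Beth): course_id=1 -> matches Networks
  - enrollment 2 (Helen): course_id=NULL, no match -> dropped
  - enrollment 3 (Julia): course_id=NULL, no match -> dropped
  - enrollment 4 (Hank): course_id=3 -> matches Calculus
  - enrollment 5 (Mia): course_id=3 -> matches Calculus
So 2 of 5 rows are dropped.

SQL:
SELECT a.student, b.title AS course
FROM enrollments a
INNER JOIN courses b ON a.course_id = b.id

Result:
student | course  
--------+---------
Beth    | Networks
Hank    | Calculus
Mia     | Calculus


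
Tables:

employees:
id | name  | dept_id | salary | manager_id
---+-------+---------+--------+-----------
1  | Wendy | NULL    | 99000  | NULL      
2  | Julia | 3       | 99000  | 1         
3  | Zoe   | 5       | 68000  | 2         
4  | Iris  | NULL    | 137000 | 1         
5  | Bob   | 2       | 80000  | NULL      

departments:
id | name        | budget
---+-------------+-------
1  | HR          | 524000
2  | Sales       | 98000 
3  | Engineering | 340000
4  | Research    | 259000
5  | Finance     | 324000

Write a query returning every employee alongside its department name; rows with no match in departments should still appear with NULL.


LEFT JOIN keeps every row from employees (the left table); where dept_id has no match in departments, the department columns become NULL. Walk through each employee:
  - employee 1 (Wendy): dept_id=NULL, no match -> kept with NULL
  - employee 2 (Julia): dept_id=3 -> matches Engineering
  - employee 3 (Zoe): dept_id=5 -> matches Finance
  - employee 4 (Iris): dept_id=NULL, no match -> kept with NULL
  - employee 5 (Bob): dept_id=2 -> matches Sales
All 5 rows appear; 2 have NULL department.

SQL:
SELECT a.name, b.name AS department
FROM employees a
LEFT JOIN departments b ON a.dept_id = b.id

Result:
name  | department 
------+------------
Wendy | NULL       
Julia | Engineering
Zoe   | Finance    
Iris  | NULL       
Bob   | Sales      


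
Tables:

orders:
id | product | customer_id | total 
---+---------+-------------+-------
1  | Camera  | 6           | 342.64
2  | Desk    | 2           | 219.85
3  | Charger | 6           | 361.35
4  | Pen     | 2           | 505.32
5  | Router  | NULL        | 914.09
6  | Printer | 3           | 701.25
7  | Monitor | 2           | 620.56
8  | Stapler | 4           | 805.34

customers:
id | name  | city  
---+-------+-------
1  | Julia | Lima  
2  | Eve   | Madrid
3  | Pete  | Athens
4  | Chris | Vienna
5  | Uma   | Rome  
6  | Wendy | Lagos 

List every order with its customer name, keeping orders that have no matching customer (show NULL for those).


LEFT JOIN keeps every row from orders (the left table); where customer_id has no match in customers, the customer columns become NULL. Walk through each order:
  - order 1 (Camera): customer_id=6 -> matches Wendy
  - order 2 (Desk): customer_id=2 -> matches Eve
  - order 3 (Charger): customer_id=6 -> matches Wendy
  - order 4 (Pen): customer_id=2 -> matches Eve
  - order 5 (Router): customer_id=NULL, no match -> kept with NULL
  - order 6 (Printer): customer_id=3 -> matches Pete
  - order 7 (Monitor): customer_id=2 -> matches Eve
  - order 8 (Stapler): customer_id=4 -> matches Chris
All 8 rows appear; 1 has NULL customer.

SQL:
SELECT a.product, b.name AS customer
FROM orders a
LEFT JOIN customers b ON a.customer_id = b.id

Result:
product | customer
--------+---------
Camera  | Wendy   
Desk    | Eve     
Charger | Wendy   
Pen     | Eve     
Router  | NULL    
Printer | Pete    
Monitor | Eve     
Stapler | Chris   


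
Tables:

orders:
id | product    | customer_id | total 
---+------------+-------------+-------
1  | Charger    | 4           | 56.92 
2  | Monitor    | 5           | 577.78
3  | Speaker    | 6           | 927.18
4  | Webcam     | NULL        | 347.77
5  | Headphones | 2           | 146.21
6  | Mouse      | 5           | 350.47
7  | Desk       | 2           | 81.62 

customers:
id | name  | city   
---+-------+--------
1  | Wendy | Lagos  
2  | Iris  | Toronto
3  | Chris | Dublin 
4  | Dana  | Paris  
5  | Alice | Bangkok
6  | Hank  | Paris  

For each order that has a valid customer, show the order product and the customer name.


INNER JOIN keeps only orders rows whose customer_id matches an id in customers. Walk through each order:
  - order 1 (Charger): customer_id=4 -> matches Dana
  - order 2 (Monitor): customer_id=5 -> matches Alice
  - order 3 (Speaker): customer_id=6 -> matches Hank
  - order 4 (Webcam): customer_id=NULL, no match -> dropped
  - order 5 (Headphones): customer_id=2 -> matches Iris
  - order 6 (Mouse): customer_id=5 -> matches Alice
  - order 7 (Desk): customer_id=2 -> matches Iris
So 1 of 7 rows is dropped.

SQL:
SELECT a.product, b.name AS customer
FROM orders a
INNER JOIN customers b ON a.customer_id = b.id

Result:
product    | customer
-----------+---------
Charger    | Dana    
Monitor    | Alice   
Speaker    | Hank    
Headphones | Iris    
Mouse      | Alice   
Desk       | Iris    


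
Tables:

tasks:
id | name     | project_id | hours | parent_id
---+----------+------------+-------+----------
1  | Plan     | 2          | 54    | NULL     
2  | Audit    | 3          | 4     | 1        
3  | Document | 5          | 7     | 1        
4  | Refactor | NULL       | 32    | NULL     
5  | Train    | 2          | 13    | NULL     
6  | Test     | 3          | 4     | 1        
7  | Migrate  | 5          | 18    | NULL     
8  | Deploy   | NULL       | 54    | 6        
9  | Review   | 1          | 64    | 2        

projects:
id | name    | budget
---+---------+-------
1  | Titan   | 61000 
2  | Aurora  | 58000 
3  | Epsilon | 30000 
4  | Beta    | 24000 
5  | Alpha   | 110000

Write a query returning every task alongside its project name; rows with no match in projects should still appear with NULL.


LEFT JOIN keeps every row from tasks (the left table); where project_id has no match in projects, the project columns become NULL. Walk through each task:
  - task 1 (Plan): project_id=2 -> matches Aurora
  - task 2 (Audit): project_id=3 -> matches Epsilon
  - task 3 (Document): project_id=5 -> matches Alpha
  - task 4 (Refactor): project_id=NULL, no match -> kept with NULL
  - task 5 (Train): project_id=2 -> matches Aurora
  - task 6 (Test): project_id=3 -> matches Epsilon
  - task 7 (Migrate): project_id=5 -> matches Alpha
  - task 8 (Deploy): project_id=NULL, no match -> kept with NULL
  - task 9 (Review): project_id=1 -> matches Titan
All 9 rows appear; 2 have NULL project.

SQL:
SELECT a.name, b.name AS project
FROM tasks a
LEFT JOIN projects b ON a.project_id = b.id

Result:
name     | project
---------+--------
Plan     | Aurora 
Audit    | Epsilon
Document | Alpha  
Refactor | NULL   
Train    | Aurora 
Test     | Epsilon
Migrate  | Alpha  
Deploy   | NULL   
Review   | Titan  


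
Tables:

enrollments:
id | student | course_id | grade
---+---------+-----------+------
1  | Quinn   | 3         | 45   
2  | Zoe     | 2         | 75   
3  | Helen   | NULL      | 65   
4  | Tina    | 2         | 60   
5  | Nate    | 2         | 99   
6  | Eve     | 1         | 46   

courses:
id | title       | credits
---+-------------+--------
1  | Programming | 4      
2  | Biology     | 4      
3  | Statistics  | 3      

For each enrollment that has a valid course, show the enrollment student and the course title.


INNER JOIN keeps only enrollments rows whose course_id matches an id in courses. Walk through each enrollment:
  - enrollment 1 (Quinn): course_id=3 -> matches Statistics
  - enrollment 2 (Zoe): course_id=2 -> matches Biology
  - enrollment 3 (Helen): course_id=NULL, no match -> dropped
  - enrollment 4 (Tina): course_id=2 -> matches Biology
  - enrollment 5 (Nate): course_id=2 -> matches Biology
  - enrollment 6 (Eve): course_id=1 -> matches Programming
So 1 of 6 rows is dropped.

SQL:
SELECT a.student, b.title AS course
FROM enrollments a
INNER JOIN courses b ON a.course_id = b.id

Result:
student | course     
--------+------------
Quinn   | Statistics 
Zoe     | Biology    
Tina    | Biology    
Nate    | Biology    
Eve     | Programming


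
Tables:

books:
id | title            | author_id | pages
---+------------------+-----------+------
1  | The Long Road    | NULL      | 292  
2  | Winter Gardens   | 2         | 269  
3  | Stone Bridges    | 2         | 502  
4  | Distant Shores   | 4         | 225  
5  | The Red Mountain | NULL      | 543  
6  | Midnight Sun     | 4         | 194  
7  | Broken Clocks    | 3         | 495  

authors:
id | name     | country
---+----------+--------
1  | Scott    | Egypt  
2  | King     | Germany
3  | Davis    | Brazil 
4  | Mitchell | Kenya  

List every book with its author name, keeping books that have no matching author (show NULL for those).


LEFT JOIN keeps every row from books (the left table); where author_id has no match in authors, the author columns become NULL. Walk through each book:
  - book 1 (The Long Road): author_id=NULL, no match -> kept with NULL
  - book 2 (Winter Gardens): author_id=2 -> matches King
  - book 3 (Stone Bridges): author_id=2 -> matches King
  - book 4 (Distant Shores): author_id=4 -> matches Mitchell
  - book 5 (The Red Mountain): author_id=NULL, no match -> kept with NULL
  - book 6 (Midnight Sun): author_id=4 -> matches Mitchell
  - book 7 (Broken Clocks): author_id=3 -> matches Davis
All 7 rows appear; 2 have NULL author.

SQL:
SELECT a.title, b.name AS author
FROM books a
LEFT JOIN authors b ON a.author_id = b.id

Result:
title            | author  
-----------------+---------
The Long Road    | NULL    
Winter Gardens   | King    
Stone Bridges    | King    
Distant Shores   | Mitchell
The Red Mountain | NULL    
Midnight Sun     | Mitchell
Broken Clocks    | Davis   


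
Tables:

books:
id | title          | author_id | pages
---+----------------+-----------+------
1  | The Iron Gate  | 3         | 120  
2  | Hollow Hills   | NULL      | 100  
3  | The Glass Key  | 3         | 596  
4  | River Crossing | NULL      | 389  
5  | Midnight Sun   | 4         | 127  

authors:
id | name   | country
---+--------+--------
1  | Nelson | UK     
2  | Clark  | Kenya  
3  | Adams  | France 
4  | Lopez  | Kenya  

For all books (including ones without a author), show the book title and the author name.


LEFT JOIN keeps every row from books (the left table); where author_id has no match in authors, the author columns become NULL. Walk through each book:
  - book 1 (The Iron Gate): author_id=3 -> matches Adams
  - book 2 (Hollow Hills): author_id=NULL, no match -> kept with NULL
  - book 3 (The Glass Key): author_id=3 -> matches Adams
  - book 4 (River Crossing): author_id=NULL, no match -> kept with NULL
  - book 5 (Midnight Sun): author_id=4 -> matches Lopez
All 5 rows appear; 2 have NULL author.

SQL:
SELECT a.title, b.name AS author
FROM books a
LEFT JOIN authors b ON a.author_id = b.id

Result:
title          | author
---------------+-------
The Iron Gate  | Adams 
Hollow Hills   | NULL  
The Glass Key  | Adams 
River Crossing | NULL  
Midnight Sun   | Lopez 


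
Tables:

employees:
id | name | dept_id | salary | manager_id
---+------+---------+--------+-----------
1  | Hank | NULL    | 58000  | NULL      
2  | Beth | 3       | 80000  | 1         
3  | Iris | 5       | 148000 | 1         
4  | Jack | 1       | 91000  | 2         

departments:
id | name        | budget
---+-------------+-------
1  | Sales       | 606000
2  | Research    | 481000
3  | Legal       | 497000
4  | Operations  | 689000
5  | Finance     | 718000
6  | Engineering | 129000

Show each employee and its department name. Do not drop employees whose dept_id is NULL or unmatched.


LEFT JOIN keeps every row from employees (the left table); where dept_id has no match in departments, the department columns become NULL. Walk through each employee:
  - employee 1 (Hank): dept_id=NULL, no match -> kept with NULL
  - employee 2 (Beth): dept_id=3 -> matches Legal
  - employee 3 (Iris): dept_id=5 -> matches Finance
  - employee 4 (Jack): dept_id=1 -> matches Sales
All 4 rows appear; 1 has NULL department.

SQL:
SELECT a.name, b.name AS department
FROM employees a
LEFT JOIN departments b ON a.dept_id = b.id

Result:
name | department
-----+-----------
Hank | NULL      
Beth | Legal     
Iris | Finance   
Jack | Sales     


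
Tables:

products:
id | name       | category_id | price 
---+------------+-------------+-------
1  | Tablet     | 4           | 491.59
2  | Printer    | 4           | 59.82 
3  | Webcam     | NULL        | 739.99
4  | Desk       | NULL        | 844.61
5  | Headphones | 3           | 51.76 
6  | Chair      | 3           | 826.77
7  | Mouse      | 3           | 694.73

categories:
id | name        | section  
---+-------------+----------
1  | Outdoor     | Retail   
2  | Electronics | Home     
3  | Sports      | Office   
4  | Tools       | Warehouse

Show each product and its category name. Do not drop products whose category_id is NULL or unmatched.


LEFT JOIN keeps every row from products (the left table); where category_id has no match in categories, the category columns become NULL. Walk through each product:
  - product 1 (Tablet): category_id=4 -> matches Tools
  - product 2 (Printer): category_id=4 -> matches Tools
  - product 3 (Webcam): category_id=NULL, no match -> kept with NULL
  - product 4 (Desk): category_id=NULL, no match -> kept with NULL
  - product 5 (Headphones): category_id=3 -> matches Sports
  - product 6 (Chair): category_id=3 -> matches Sports
  - product 7 (Mouse): category_id=3 -> matches Sports
All 7 rows appear; 2 have NULL category.

SQL:
SELECT a.name, b.name AS category
FROM products a
LEFT JOIN categories b ON a.category_id = b.id

Result:
name       | category
-----------+---------
Tablet     | Tools   
Printer    | Tools   
Webcam     | NULL    
Desk       | NULL    
Headphones | Sports  
Chair      | Sports  
Mouse      | Sports  
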